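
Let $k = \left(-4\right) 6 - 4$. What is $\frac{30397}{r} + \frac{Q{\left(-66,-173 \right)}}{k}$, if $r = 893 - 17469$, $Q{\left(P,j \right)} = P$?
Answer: $\frac{8675}{16576} \approx 0.52335$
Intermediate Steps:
$r = -16576$ ($r = 893 - 17469 = -16576$)
$k = -28$ ($k = -24 - 4 = -28$)
$\frac{30397}{r} + \frac{Q{\left(-66,-173 \right)}}{k} = \frac{30397}{-16576} - \frac{66}{-28} = 30397 \left(- \frac{1}{16576}\right) - - \frac{33}{14} = - \frac{30397}{16576} + \frac{33}{14} = \frac{8675}{16576}$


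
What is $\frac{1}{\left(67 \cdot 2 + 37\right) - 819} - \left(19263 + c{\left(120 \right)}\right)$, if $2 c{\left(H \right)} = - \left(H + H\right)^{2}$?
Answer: $\frac{6179975}{648} \approx 9537.0$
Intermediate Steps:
$c{\left(H \right)} = - 2 H^{2}$ ($c{\left(H \right)} = \frac{\left(-1\right) \left(H + H\right)^{2}}{2} = \frac{\left(-1\right) \left(2 H\right)^{2}}{2} = \frac{\left(-1\right) 4 H^{2}}{2} = \frac{\left(-4\right) H^{2}}{2} = - 2 H^{2}$)
$\frac{1}{\left(67 \cdot 2 + 37\right) - 819} - \left(19263 + c{\left(120 \right)}\right) = \frac{1}{\left(67 \cdot 2 + 37\right) - 819} - \left(19263 - 2 \cdot 120^{2}\right) = \frac{1}{\left(134 + 37\right) - 819} - \left(19263 - 28800\right) = \frac{1}{171 - 819} - -9537 = \frac{1}{-648} + \left(-19263 + 28800\right) = - \frac{1}{648} + 9537 = \frac{6179975}{648}$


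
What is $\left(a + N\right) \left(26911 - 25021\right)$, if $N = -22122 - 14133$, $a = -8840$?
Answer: $-85229550$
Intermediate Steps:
$N = -36255$ ($N = -22122 - 14133 = -36255$)
$\left(a + N\right) \left(26911 - 25021\right) = \left(-8840 - 36255\right) \left(26911 - 25021\right) = \left(-45095\right) 1890 = -85229550$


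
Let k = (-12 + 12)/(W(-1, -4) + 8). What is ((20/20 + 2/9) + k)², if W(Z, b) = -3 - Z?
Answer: 121/81 ≈ 1.4938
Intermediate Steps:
k = 0 (k = (-12 + 12)/((-3 - 1*(-1)) + 8) = 0/((-3 + 1) + 8) = 0/(-2 + 8) = 0/6 = 0*(⅙) = 0)
((20/20 + 2/9) + k)² = ((20/20 + 2/9) + 0)² = ((20*(1/20) + 2*(⅑)) + 0)² = ((1 + 2/9) + 0)² = (11/9 + 0)² = (11/9)² = 121/81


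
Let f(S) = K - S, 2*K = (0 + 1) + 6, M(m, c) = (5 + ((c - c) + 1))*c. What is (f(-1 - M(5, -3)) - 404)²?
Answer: 697225/4 ≈ 1.7431e+5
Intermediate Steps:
M(m, c) = 6*c (M(m, c) = (5 + (0 + 1))*c = (5 + 1)*c = 6*c)
K = 7/2 (K = ((0 + 1) + 6)/2 = (1 + 6)/2 = (½)*7 = 7/2 ≈ 3.5000)
f(S) = 7/2 - S
(f(-1 - M(5, -3)) - 404)² = ((7/2 - (-1 - 6*(-3))) - 404)² = ((7/2 - (-1 - 1*(-18))) - 404)² = ((7/2 - (-1 + 18)) - 404)² = ((7/2 - 1*17) - 404)² = ((7/2 - 17) - 404)² = (-27/2 - 404)² = (-835/2)² = 697225/4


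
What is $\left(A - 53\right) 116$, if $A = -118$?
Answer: $-19836$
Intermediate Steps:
$\left(A - 53\right) 116 = \left(-118 - 53\right) 116 = \left(-171\right) 116 = -19836$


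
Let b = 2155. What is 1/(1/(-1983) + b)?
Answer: 1983/4273364 ≈ 0.00046404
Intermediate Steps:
1/(1/(-1983) + b) = 1/(1/(-1983) + 2155) = 1/(-1/1983 + 2155) = 1/(4273364/1983) = 1983/4273364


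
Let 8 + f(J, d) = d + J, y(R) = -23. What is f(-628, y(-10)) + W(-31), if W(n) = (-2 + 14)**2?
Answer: -515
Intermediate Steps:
f(J, d) = -8 + J + d (f(J, d) = -8 + (d + J) = -8 + (J + d) = -8 + J + d)
W(n) = 144 (W(n) = 12**2 = 144)
f(-628, y(-10)) + W(-31) = (-8 - 628 - 23) + 144 = -659 + 144 = -515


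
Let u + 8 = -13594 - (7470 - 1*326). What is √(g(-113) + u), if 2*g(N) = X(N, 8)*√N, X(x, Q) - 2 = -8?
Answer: √(-20746 - 3*I*√113) ≈ 0.111 - 144.03*I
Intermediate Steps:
X(x, Q) = -6 (X(x, Q) = 2 - 8 = -6)
g(N) = -3*√N (g(N) = (-6*√N)/2 = -3*√N)
u = -20746 (u = -8 + (-13594 - (7470 - 1*326)) = -8 + (-13594 - (7470 - 326)) = -8 + (-13594 - 1*7144) = -8 + (-13594 - 7144) = -8 - 20738 = -20746)
√(g(-113) + u) = √(-3*I*√113 - 20746) = √(-20746 - 3*I*√113)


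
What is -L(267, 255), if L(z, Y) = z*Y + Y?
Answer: -68340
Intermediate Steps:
L(z, Y) = Y + Y*z (L(z, Y) = Y*z + Y = Y + Y*z)
-L(267, 255) = -255*(1 + 267) = -255*268 = -1*68340 = -68340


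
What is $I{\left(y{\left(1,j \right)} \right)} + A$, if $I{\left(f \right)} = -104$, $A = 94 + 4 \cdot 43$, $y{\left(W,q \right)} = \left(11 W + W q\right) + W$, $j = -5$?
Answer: $162$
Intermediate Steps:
$y{\left(W,q \right)} = 12 W + W q$
$A = 266$ ($A = 94 + 172 = 266$)
$I{\left(y{\left(1,j \right)} \right)} + A = -104 + 266 = 162$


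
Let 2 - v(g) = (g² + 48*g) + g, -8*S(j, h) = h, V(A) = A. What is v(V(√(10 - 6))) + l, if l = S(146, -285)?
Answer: -515/8 ≈ -64.375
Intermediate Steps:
S(j, h) = -h/8
v(g) = 2 - g² - 49*g (v(g) = 2 - ((g² + 48*g) + g) = 2 - (g² + 49*g) = 2 + (-g² - 49*g) = 2 - g² - 49*g)
l = 285/8 (l = -⅛*(-285) = 285/8 ≈ 35.625)
v(V(√(10 - 6))) + l = (2 - (√(10 - 6))² - 49*√(10 - 6)) + 285/8 = (2 - (√4)² - 49*√4) + 285/8 = (2 - 1*2² - 49*2) + 285/8 = (2 - 1*4 - 98) + 285/8 = (2 - 4 - 98) + 285/8 = -100 + 285/8 = -515/8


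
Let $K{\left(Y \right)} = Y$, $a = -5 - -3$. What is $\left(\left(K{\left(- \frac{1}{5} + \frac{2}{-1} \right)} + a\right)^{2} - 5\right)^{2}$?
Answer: $\frac{99856}{625} \approx 159.77$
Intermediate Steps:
$a = -2$ ($a = -5 + 3 = -2$)
$\left(\left(K{\left(- \frac{1}{5} + \frac{2}{-1} \right)} + a\right)^{2} - 5\right)^{2} = \left(\left(\left(- \frac{1}{5} + \frac{2}{-1}\right) - 2\right)^{2} - 5\right)^{2} = \left(\left(\left(\left(-1\right) \frac{1}{5} + 2 \left(-1\right)\right) - 2\right)^{2} - 5\right)^{2} = \left(\left(\left(- \frac{1}{5} - 2\right) - 2\right)^{2} - 5\right)^{2} = \left(\left(- \frac{11}{5} - 2\right)^{2} - 5\right)^{2} = \left(\left(- \frac{21}{5}\right)^{2} - 5\right)^{2} = \left(\frac{441}{25} - 5\right)^{2} = \left(\frac{316}{25}\right)^{2} = \frac{99856}{625}$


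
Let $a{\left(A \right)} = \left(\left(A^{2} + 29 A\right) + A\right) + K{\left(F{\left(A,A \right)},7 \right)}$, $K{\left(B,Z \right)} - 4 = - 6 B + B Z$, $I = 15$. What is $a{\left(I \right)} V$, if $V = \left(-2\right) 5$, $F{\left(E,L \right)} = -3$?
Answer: $-6760$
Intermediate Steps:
$V = -10$
$K{\left(B,Z \right)} = 4 - 6 B + B Z$ ($K{\left(B,Z \right)} = 4 + \left(- 6 B + B Z\right) = 4 - 6 B + B Z$)
$a{\left(A \right)} = 1 + A^{2} + 30 A$ ($a{\left(A \right)} = \left(\left(A^{2} + 29 A\right) + A\right) - -1 = \left(A^{2} + 30 A\right) + \left(4 + 18 - 21\right) = \left(A^{2} + 30 A\right) + 1 = 1 + A^{2} + 30 A$)
$a{\left(I \right)} V = \left(1 + 15^{2} + 30 \cdot 15\right) \left(-10\right) = \left(1 + 225 + 450\right) \left(-10\right) = 676 \left(-10\right) = -6760$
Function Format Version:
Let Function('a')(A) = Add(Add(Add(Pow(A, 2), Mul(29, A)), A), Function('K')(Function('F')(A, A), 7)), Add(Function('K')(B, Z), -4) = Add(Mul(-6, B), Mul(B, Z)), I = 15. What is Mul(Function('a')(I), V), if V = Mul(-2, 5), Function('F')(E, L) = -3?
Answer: -6760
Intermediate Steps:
V = -10
Function('K')(B, Z) = Add(4, Mul(-6, B), Mul(B, Z)) (Function('K')(B, Z) = Add(4, Add(Mul(-6, B), Mul(B, Z))) = Add(4, Mul(-6, B), Mul(B, Z)))
Function('a')(A) = Add(1, Pow(A, 2), Mul(30, A)) (Function('a')(A) = Add(Add(Add(Pow(A, 2), Mul(29, A)), A), Add(4, Mul(-6, -3), Mul(-3, 7))) = Add(Add(Pow(A, 2), Mul(30, A)), Add(4, 18, -21)) = Add(Add(Pow(A, 2), Mul(30, A)), 1) = Add(1, Pow(A, 2), Mul(30, A)))
Mul(Function('a')(I), V) = Mul(Add(1, Pow(15, 2), Mul(30, 15)), -10) = Mul(Add(1, 225, 450), -10) = Mul(676, -10) = -6760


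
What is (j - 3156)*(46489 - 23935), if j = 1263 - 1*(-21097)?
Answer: 433127016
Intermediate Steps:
j = 22360 (j = 1263 + 21097 = 22360)
(j - 3156)*(46489 - 23935) = (22360 - 3156)*(46489 - 23935) = 19204*22554 = 433127016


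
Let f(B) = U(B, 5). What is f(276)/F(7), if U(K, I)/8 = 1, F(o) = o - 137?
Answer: -4/65 ≈ -0.061538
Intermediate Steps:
F(o) = -137 + o
U(K, I) = 8 (U(K, I) = 8*1 = 8)
f(B) = 8
f(276)/F(7) = 8/(-137 + 7) = 8/(-130) = 8*(-1/130) = -4/65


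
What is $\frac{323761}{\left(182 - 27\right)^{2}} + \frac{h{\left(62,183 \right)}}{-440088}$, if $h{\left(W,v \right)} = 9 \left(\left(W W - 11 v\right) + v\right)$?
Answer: $\frac{23674642303}{1762185700} \approx 13.435$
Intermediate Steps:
$h{\left(W,v \right)} = - 90 v + 9 W^{2}$ ($h{\left(W,v \right)} = 9 \left(\left(W^{2} - 11 v\right) + v\right) = 9 \left(W^{2} - 10 v\right) = - 90 v + 9 W^{2}$)
$\frac{323761}{\left(182 - 27\right)^{2}} + \frac{h{\left(62,183 \right)}}{-440088} = \frac{323761}{\left(182 - 27\right)^{2}} + \frac{\left(-90\right) 183 + 9 \cdot 62^{2}}{-440088} = \frac{323761}{155^{2}} + \left(-16470 + 9 \cdot 3844\right) \left(- \frac{1}{440088}\right) = \frac{323761}{24025} + \left(-16470 + 34596\right) \left(- \frac{1}{440088}\right) = 323761 \cdot \frac{1}{24025} + 18126 \left(- \frac{1}{440088}\right) = \frac{323761}{24025} - \frac{3021}{73348} = \frac{23674642303}{1762185700}$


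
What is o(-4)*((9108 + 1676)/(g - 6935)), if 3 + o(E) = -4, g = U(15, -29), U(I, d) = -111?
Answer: 37744/3523 ≈ 10.714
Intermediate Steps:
g = -111
o(E) = -7 (o(E) = -3 - 4 = -7)
o(-4)*((9108 + 1676)/(g - 6935)) = -7*(9108 + 1676)/(-111 - 6935) = -75488/(-7046) = -75488*(-1)/7046 = -7*(-5392/3523) = 37744/3523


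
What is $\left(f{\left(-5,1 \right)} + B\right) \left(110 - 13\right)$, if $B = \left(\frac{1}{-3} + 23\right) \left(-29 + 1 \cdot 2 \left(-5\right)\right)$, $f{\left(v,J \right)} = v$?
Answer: $-86233$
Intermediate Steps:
$B = -884$ ($B = \left(- \frac{1}{3} + 23\right) \left(-29 + 2 \left(-5\right)\right) = \frac{68 \left(-29 - 10\right)}{3} = \frac{68}{3} \left(-39\right) = -884$)
$\left(f{\left(-5,1 \right)} + B\right) \left(110 - 13\right) = \left(-5 - 884\right) \left(110 - 13\right) = \left(-889\right) 97 = -86233$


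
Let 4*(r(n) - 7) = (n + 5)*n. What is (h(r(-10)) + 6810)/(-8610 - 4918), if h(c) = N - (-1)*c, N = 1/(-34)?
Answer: -116101/229976 ≈ -0.50484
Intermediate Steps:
N = -1/34 ≈ -0.029412
r(n) = 7 + n*(5 + n)/4 (r(n) = 7 + ((n + 5)*n)/4 = 7 + ((5 + n)*n)/4 = 7 + (n*(5 + n))/4 = 7 + n*(5 + n)/4)
h(c) = -1/34 + c (h(c) = -1/34 - (-1)*c = -1/34 + c)
(h(r(-10)) + 6810)/(-8610 - 4918) = ((-1/34 + (7 + (1/4)*(-10)**2 + (5/4)*(-10))) + 6810)/(-8610 - 4918) = ((-1/34 + (7 + (1/4)*100 - 25/2)) + 6810)/(-13528) = ((-1/34 + (7 + 25 - 25/2)) + 6810)*(-1/13528) = ((-1/34 + 39/2) + 6810)*(-1/13528) = (331/17 + 6810)*(-1/13528) = (116101/17)*(-1/13528) = -116101/229976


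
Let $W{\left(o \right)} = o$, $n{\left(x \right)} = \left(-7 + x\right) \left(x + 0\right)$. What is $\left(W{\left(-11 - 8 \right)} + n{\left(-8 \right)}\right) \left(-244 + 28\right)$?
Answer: $-21816$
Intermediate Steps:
$n{\left(x \right)} = x \left(-7 + x\right)$ ($n{\left(x \right)} = \left(-7 + x\right) x = x \left(-7 + x\right)$)
$\left(W{\left(-11 - 8 \right)} + n{\left(-8 \right)}\right) \left(-244 + 28\right) = \left(\left(-11 - 8\right) - 8 \left(-7 - 8\right)\right) \left(-244 + 28\right) = \left(-19 - -120\right) \left(-216\right) = \left(-19 + 120\right) \left(-216\right) = 101 \left(-216\right) = -21816$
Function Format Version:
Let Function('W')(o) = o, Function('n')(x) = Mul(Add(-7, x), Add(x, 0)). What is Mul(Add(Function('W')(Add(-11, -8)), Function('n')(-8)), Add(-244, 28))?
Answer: -21816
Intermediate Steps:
Function('n')(x) = Mul(x, Add(-7, x)) (Function('n')(x) = Mul(Add(-7, x), x) = Mul(x, Add(-7, x)))
Mul(Add(Function('W')(Add(-11, -8)), Function('n')(-8)), Add(-244, 28)) = Mul(Add(Add(-11, -8), Mul(-8, Add(-7, -8))), Add(-244, 28)) = Mul(Add(-19, Mul(-8, -15)), -216) = Mul(Add(-19, 120), -216) = Mul(101, -216) = -21816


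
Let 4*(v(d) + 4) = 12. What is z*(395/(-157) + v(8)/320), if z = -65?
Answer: 1645241/10048 ≈ 163.74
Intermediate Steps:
v(d) = -1 (v(d) = -4 + (¼)*12 = -4 + 3 = -1)
z*(395/(-157) + v(8)/320) = -65*(395/(-157) - 1/320) = -65*(395*(-1/157) - 1*1/320) = -65*(-395/157 - 1/320) = -65*(-126557/50240) = 1645241/10048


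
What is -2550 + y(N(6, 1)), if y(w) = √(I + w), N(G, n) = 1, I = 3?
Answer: -2548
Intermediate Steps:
y(w) = √(3 + w)
-2550 + y(N(6, 1)) = -2550 + √(3 + 1) = -2550 + √4 = -2550 + 2 = -2548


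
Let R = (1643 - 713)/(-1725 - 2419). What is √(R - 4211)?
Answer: I*√4519890326/1036 ≈ 64.894*I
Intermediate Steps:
R = -465/2072 (R = 930/(-4144) = 930*(-1/4144) = -465/2072 ≈ -0.22442)
√(R - 4211) = √(-465/2072 - 4211) = √(-8725657/2072) = I*√4519890326/1036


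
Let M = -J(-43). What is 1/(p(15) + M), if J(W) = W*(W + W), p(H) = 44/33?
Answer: -3/11090 ≈ -0.00027051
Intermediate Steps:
p(H) = 4/3 (p(H) = 44*(1/33) = 4/3)
J(W) = 2*W² (J(W) = W*(2*W) = 2*W²)
M = -3698 (M = -2*(-43)² = -2*1849 = -1*3698 = -3698)
1/(p(15) + M) = 1/(4/3 - 3698) = 1/(-11090/3) = -3/11090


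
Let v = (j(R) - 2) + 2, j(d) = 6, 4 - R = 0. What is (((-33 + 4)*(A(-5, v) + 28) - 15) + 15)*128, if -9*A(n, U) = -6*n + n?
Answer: -842624/9 ≈ -93625.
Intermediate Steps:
R = 4 (R = 4 - 1*0 = 4 + 0 = 4)
v = 6 (v = (6 - 2) + 2 = 4 + 2 = 6)
A(n, U) = 5*n/9 (A(n, U) = -(-6*n + n)/9 = -(-5)*n/9 = 5*n/9)
(((-33 + 4)*(A(-5, v) + 28) - 15) + 15)*128 = (((-33 + 4)*((5/9)*(-5) + 28) - 15) + 15)*128 = ((-29*(-25/9 + 28) - 15) + 15)*128 = ((-29*227/9 - 15) + 15)*128 = ((-6583/9 - 15) + 15)*128 = (-6718/9 + 15)*128 = -6583/9*128 = -842624/9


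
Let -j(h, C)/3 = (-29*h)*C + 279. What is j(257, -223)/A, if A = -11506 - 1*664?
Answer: 2493447/6085 ≈ 409.77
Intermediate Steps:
j(h, C) = -837 + 87*C*h (j(h, C) = -3*((-29*h)*C + 279) = -3*(-29*C*h + 279) = -3*(279 - 29*C*h) = -837 + 87*C*h)
A = -12170 (A = -11506 - 664 = -12170)
j(257, -223)/A = (-837 + 87*(-223)*257)/(-12170) = (-837 - 4986057)*(-1/12170) = -4986894*(-1/12170) = 2493447/6085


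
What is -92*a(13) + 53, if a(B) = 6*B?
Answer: -7123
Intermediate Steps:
-92*a(13) + 53 = -552*13 + 53 = -92*78 + 53 = -7176 + 53 = -7123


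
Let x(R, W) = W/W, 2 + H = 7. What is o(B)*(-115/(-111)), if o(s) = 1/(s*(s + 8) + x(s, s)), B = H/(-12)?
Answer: -5520/11507 ≈ -0.47971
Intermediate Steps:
H = 5 (H = -2 + 7 = 5)
x(R, W) = 1
B = -5/12 (B = 5/(-12) = 5*(-1/12) = -5/12 ≈ -0.41667)
o(s) = 1/(1 + s*(8 + s)) (o(s) = 1/(s*(s + 8) + 1) = 1/(s*(8 + s) + 1) = 1/(1 + s*(8 + s)))
o(B)*(-115/(-111)) = (-115/(-111))/(1 + (-5/12)² + 8*(-5/12)) = (-115*(-1/111))/(1 + 25/144 - 10/3) = (115/111)/(-311/144) = -144/311*115/111 = -5520/11507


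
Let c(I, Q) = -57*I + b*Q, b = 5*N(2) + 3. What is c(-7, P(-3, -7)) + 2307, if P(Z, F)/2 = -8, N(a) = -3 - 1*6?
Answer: 3378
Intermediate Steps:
N(a) = -9 (N(a) = -3 - 6 = -9)
P(Z, F) = -16 (P(Z, F) = 2*(-8) = -16)
b = -42 (b = 5*(-9) + 3 = -45 + 3 = -42)
c(I, Q) = -57*I - 42*Q
c(-7, P(-3, -7)) + 2307 = (-57*(-7) - 42*(-16)) + 2307 = (399 + 672) + 2307 = 1071 + 2307 = 3378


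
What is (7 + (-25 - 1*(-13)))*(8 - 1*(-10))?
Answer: -90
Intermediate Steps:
(7 + (-25 - 1*(-13)))*(8 - 1*(-10)) = (7 + (-25 + 13))*(8 + 10) = (7 - 12)*18 = -5*18 = -90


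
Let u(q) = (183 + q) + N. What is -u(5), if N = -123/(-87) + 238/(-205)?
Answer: -1119163/5945 ≈ -188.25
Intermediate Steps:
N = 1503/5945 (N = -123*(-1/87) + 238*(-1/205) = 41/29 - 238/205 = 1503/5945 ≈ 0.25282)
u(q) = 1089438/5945 + q (u(q) = (183 + q) + 1503/5945 = 1089438/5945 + q)
-u(5) = -(1089438/5945 + 5) = -1*1119163/5945 = -1119163/5945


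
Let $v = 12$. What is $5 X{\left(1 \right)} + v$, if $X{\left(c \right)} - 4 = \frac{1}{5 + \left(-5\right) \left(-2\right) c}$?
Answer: $\frac{97}{3} \approx 32.333$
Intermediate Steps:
$X{\left(c \right)} = 4 + \frac{1}{5 + 10 c}$ ($X{\left(c \right)} = 4 + \frac{1}{5 + \left(-5\right) \left(-2\right) c} = 4 + \frac{1}{5 + 10 c}$)
$5 X{\left(1 \right)} + v = 5 \frac{21 + 40 \cdot 1}{5 \left(1 + 2 \cdot 1\right)} + 12 = 5 \frac{21 + 40}{5 \left(1 + 2\right)} + 12 = 5 \cdot \frac{1}{5} \cdot \frac{1}{3} \cdot 61 + 12 = 5 \cdot \frac{61}{15} + 12 = \frac{61}{3} + 12 = \frac{97}{3}$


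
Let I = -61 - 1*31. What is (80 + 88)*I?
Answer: -15456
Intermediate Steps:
I = -92 (I = -61 - 31 = -92)
(80 + 88)*I = (80 + 88)*(-92) = 168*(-92) = -15456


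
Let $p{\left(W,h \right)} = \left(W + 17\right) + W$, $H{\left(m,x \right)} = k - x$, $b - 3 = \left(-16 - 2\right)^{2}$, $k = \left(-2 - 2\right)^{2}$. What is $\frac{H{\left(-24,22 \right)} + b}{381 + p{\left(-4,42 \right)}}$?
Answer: $\frac{107}{130} \approx 0.82308$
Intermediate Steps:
$k = 16$ ($k = \left(-4\right)^{2} = 16$)
$b = 327$ ($b = 3 + \left(-16 - 2\right)^{2} = 3 + \left(-18\right)^{2} = 3 + 324 = 327$)
$H{\left(m,x \right)} = 16 - x$
$p{\left(W,h \right)} = 17 + 2 W$ ($p{\left(W,h \right)} = \left(17 + W\right) + W = 17 + 2 W$)
$\frac{H{\left(-24,22 \right)} + b}{381 + p{\left(-4,42 \right)}} = \frac{\left(16 - 22\right) + 327}{381 + \left(17 + 2 \left(-4\right)\right)} = \frac{\left(16 - 22\right) + 327}{381 + \left(17 - 8\right)} = \frac{-6 + 327}{381 + 9} = \frac{321}{390} = 321 \cdot \frac{1}{390} = \frac{107}{130}$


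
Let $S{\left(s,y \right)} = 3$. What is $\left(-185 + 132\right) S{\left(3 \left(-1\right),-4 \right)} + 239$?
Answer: $80$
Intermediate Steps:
$\left(-185 + 132\right) S{\left(3 \left(-1\right),-4 \right)} + 239 = \left(-185 + 132\right) 3 + 239 = \left(-53\right) 3 + 239 = -159 + 239 = 80$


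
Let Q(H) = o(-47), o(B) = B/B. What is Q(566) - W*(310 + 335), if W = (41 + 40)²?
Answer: -4231844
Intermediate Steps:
o(B) = 1
Q(H) = 1
W = 6561 (W = 81² = 6561)
Q(566) - W*(310 + 335) = 1 - 6561*(310 + 335) = 1 - 6561*645 = 1 - 1*4231845 = 1 - 4231845 = -4231844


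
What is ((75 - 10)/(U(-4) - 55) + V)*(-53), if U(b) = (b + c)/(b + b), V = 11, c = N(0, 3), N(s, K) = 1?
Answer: -227211/437 ≈ -519.93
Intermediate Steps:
c = 1
U(b) = (1 + b)/(2*b) (U(b) = (b + 1)/(b + b) = (1 + b)/((2*b)) = (1 + b)*(1/(2*b)) = (1 + b)/(2*b))
((75 - 10)/(U(-4) - 55) + V)*(-53) = ((75 - 10)/((1/2)*(1 - 4)/(-4) - 55) + 11)*(-53) = (65/((1/2)*(-1/4)*(-3) - 55) + 11)*(-53) = (65/(3/8 - 55) + 11)*(-53) = (65/(-437/8) + 11)*(-53) = (65*(-8/437) + 11)*(-53) = (-520/437 + 11)*(-53) = (4287/437)*(-53) = -227211/437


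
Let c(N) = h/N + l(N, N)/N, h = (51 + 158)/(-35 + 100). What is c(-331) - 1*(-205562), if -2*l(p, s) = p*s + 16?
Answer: 8852454947/43030 ≈ 2.0573e+5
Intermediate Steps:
l(p, s) = -8 - p*s/2 (l(p, s) = -(p*s + 16)/2 = -(16 + p*s)/2 = -8 - p*s/2)
h = 209/65 ≈ 3.2154
c(N) = 209/(65*N) + (-8 - N**2/2)/N (c(N) = 209/(65*N) + (-8 - N*N/2)/N = 209/(65*N) + (-8 - N**2/2)/N)
c(-331) - 1*(-205562) = (-311/65/(-331) - 1/2*(-331)) - 1*(-205562) = (-311/65*(-1/331) + 331/2) + 205562 = (311/21515 + 331/2) + 205562 = 7122087/43030 + 205562 = 8852454947/43030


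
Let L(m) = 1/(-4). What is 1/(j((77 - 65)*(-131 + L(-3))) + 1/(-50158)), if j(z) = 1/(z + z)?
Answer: -39499425/13327 ≈ -2963.9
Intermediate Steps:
L(m) = -¼
j(z) = 1/(2*z)
1/(j((77 - 65)*(-131 + L(-3))) + 1/(-50158)) = 1/(1/(2*(((77 - 65)*(-131 - ¼)))) + 1/(-50158)) = 1/(1/(2*((12*(-525/4)))) - 1/50158) = 1/((½)/(-1575) - 1/50158) = 1/((½)*(-1/1575) - 1/50158) = 1/(-1/3150 - 1/50158) = 1/(-13327/39499425) = -39499425/13327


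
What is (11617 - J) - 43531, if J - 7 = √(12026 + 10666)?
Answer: -31921 - 2*√5673 ≈ -32072.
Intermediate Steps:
J = 7 + 2*√5673 (J = 7 + √(12026 + 10666) = 7 + √22692 = 7 + 2*√5673 ≈ 157.64)
(11617 - J) - 43531 = (11617 - (7 + 2*√5673)) - 43531 = (11617 + (-7 - 2*√5673)) - 43531 = (11610 - 2*√5673) - 43531 = -31921 - 2*√5673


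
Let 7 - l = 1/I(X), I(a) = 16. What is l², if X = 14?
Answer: 12321/256 ≈ 48.129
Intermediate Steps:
l = 111/16 (l = 7 - 1/16 = 111/16 ≈ 6.9375)
l² = (111/16)² = 12321/256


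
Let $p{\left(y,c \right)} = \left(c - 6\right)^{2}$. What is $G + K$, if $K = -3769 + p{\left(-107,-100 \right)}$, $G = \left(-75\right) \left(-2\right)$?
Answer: $7617$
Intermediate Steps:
$G = 150$
$p{\left(y,c \right)} = \left(-6 + c\right)^{2}$
$K = 7467$ ($K = -3769 + \left(-6 - 100\right)^{2} = -3769 + \left(-106\right)^{2} = -3769 + 11236 = 7467$)
$G + K = 150 + 7467 = 7617$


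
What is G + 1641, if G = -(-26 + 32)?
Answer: 1635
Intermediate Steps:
G = -6 (G = -1*6 = -6)
G + 1641 = -6 + 1641 = 1635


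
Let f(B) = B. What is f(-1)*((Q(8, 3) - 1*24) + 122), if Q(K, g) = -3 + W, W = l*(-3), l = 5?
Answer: -80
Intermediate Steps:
W = -15 (W = 5*(-3) = -15)
Q(K, g) = -18 (Q(K, g) = -3 - 15 = -18)
f(-1)*((Q(8, 3) - 1*24) + 122) = -((-18 - 1*24) + 122) = -((-18 - 24) + 122) = -(-42 + 122) = -1*80 = -80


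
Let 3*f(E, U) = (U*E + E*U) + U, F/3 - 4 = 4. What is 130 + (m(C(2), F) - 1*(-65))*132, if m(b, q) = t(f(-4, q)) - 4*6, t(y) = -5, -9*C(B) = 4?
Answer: 4882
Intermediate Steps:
F = 24 (F = 12 + 3*4 = 12 + 12 = 24)
f(E, U) = U/3 + 2*E*U/3 (f(E, U) = ((U*E + E*U) + U)/3 = ((E*U + E*U) + U)/3 = (2*E*U + U)/3 = (U + 2*E*U)/3 = U/3 + 2*E*U/3)
C(B) = -4/9 (C(B) = -1/9*4 = -4/9)
m(b, q) = -29 (m(b, q) = -5 - 4*6 = -5 - 24 = -29)
130 + (m(C(2), F) - 1*(-65))*132 = 130 + (-29 - 1*(-65))*132 = 130 + (-29 + 65)*132 = 130 + 36*132 = 130 + 4752 = 4882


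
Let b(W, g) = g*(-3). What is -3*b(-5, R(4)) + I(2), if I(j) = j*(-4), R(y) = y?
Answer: 28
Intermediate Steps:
b(W, g) = -3*g
I(j) = -4*j
-3*b(-5, R(4)) + I(2) = -(-9)*4 - 4*2 = -3*(-12) - 8 = 36 - 8 = 28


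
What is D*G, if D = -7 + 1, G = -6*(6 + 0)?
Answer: 216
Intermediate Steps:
G = -36 (G = -6*6 = -36)
D = -6
D*G = -6*(-36) = 216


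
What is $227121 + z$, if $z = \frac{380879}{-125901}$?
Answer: $\frac{28594380142}{125901} \approx 2.2712 \cdot 10^{5}$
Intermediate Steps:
$z = - \frac{380879}{125901}$ ($z = 380879 \left(- \frac{1}{125901}\right) = - \frac{380879}{125901} \approx -3.0252$)
$227121 + z = 227121 - \frac{380879}{125901} = \frac{28594380142}{125901}$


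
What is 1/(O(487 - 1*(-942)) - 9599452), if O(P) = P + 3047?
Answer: -1/9594976 ≈ -1.0422e-7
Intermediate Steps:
O(P) = 3047 + P
1/(O(487 - 1*(-942)) - 9599452) = 1/((3047 + (487 - 1*(-942))) - 9599452) = 1/((3047 + (487 + 942)) - 9599452) = 1/((3047 + 1429) - 9599452) = 1/(4476 - 9599452) = 1/(-9594976) = -1/9594976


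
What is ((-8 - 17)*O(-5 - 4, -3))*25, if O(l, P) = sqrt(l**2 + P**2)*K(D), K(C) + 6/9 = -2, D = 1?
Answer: 5000*sqrt(10) ≈ 15811.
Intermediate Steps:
K(C) = -8/3 (K(C) = -2/3 - 2 = -8/3)
O(l, P) = -8*sqrt(P**2 + l**2)/3 (O(l, P) = sqrt(l**2 + P**2)*(-8/3) = sqrt(P**2 + l**2)*(-8/3) = -8*sqrt(P**2 + l**2)/3)
((-8 - 17)*O(-5 - 4, -3))*25 = ((-8 - 17)*(-8*sqrt((-3)**2 + (-5 - 4)**2)/3))*25 = -(-200)*sqrt(9 + (-9)**2)/3*25 = -(-200)*sqrt(9 + 81)/3*25 = -(-200)*sqrt(90)/3*25 = -(-200)*3*sqrt(10)/3*25 = -(-200)*sqrt(10)*25 = (200*sqrt(10))*25 = 5000*sqrt(10)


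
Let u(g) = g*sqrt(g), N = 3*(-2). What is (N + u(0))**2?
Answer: 36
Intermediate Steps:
N = -6
u(g) = g**(3/2)
(N + u(0))**2 = (-6 + 0**(3/2))**2 = (-6 + 0)**2 = (-6)**2 = 36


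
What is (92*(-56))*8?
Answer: -41216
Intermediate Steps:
(92*(-56))*8 = -5152*8 = -41216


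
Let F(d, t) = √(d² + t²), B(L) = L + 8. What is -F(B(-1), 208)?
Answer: -√43313 ≈ -208.12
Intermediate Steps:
B(L) = 8 + L
-F(B(-1), 208) = -√((8 - 1)² + 208²) = -√(7² + 43264) = -√(49 + 43264) = -√43313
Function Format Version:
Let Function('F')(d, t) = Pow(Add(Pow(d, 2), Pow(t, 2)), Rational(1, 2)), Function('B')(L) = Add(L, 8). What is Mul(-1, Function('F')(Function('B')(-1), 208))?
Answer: Mul(-1, Pow(43313, Rational(1, 2))) ≈ -208.12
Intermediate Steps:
Function('B')(L) = Add(8, L)
Mul(-1, Function('F')(Function('B')(-1), 208)) = Mul(-1, Pow(Add(Pow(Add(8, -1), 2), Pow(208, 2)), Rational(1, 2))) = Mul(-1, Pow(Add(Pow(7, 2), 43264), Rational(1, 2))) = Mul(-1, Pow(Add(49, 43264), Rational(1, 2))) = Mul(-1, Pow(43313, Rational(1, 2)))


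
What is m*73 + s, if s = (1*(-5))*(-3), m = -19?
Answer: -1372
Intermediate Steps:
s = 15 (s = -5*(-3) = 15)
m*73 + s = -19*73 + 15 = -1387 + 15 = -1372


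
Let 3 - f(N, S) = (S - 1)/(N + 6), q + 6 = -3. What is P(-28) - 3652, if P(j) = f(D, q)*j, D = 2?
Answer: -3771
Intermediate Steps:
q = -9 (q = -6 - 3 = -9)
f(N, S) = 3 - (-1 + S)/(6 + N) (f(N, S) = 3 - (S - 1)/(N + 6) = 3 - (-1 + S)/(6 + N))
P(j) = 17*j/4 (P(j) = ((19 - 1*(-9) + 3*2)/(6 + 2))*j = ((19 + 9 + 6)/8)*j = ((⅛)*34)*j = 17*j/4)
P(-28) - 3652 = (17/4)*(-28) - 3652 = -119 - 3652 = -3771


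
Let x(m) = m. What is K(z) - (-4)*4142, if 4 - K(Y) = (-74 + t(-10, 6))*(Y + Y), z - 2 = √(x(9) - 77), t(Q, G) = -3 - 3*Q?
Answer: 16760 + 188*I*√17 ≈ 16760.0 + 775.14*I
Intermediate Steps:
z = 2 + 2*I*√17 (z = 2 + √(9 - 77) = 2 + √(-68) = 2 + 2*I*√17 ≈ 2.0 + 8.2462*I)
K(Y) = 4 + 94*Y (K(Y) = 4 - (-74 + (-3 - 3*(-10)))*(Y + Y) = 4 - (-74 + (-3 + 30))*2*Y = 4 - (-74 + 27)*2*Y = 4 - (-47)*2*Y = 4 - (-94)*Y = 4 + 94*Y)
K(z) - (-4)*4142 = (4 + 94*(2 + 2*I*√17)) - (-4)*4142 = (4 + (188 + 188*I*√17)) - 1*(-16568) = (192 + 188*I*√17) + 16568 = 16760 + 188*I*√17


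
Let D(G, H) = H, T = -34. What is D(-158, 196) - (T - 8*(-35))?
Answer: -50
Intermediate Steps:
D(-158, 196) - (T - 8*(-35)) = 196 - (-34 - 8*(-35)) = 196 - (-34 + 280) = 196 - 1*246 = 196 - 246 = -50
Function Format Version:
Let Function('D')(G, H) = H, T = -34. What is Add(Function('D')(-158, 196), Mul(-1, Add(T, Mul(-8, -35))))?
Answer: -50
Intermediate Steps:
Add(Function('D')(-158, 196), Mul(-1, Add(T, Mul(-8, -35)))) = Add(196, Mul(-1, Add(-34, Mul(-8, -35)))) = Add(196, Mul(-1, Add(-34, 280))) = Add(196, Mul(-1, 246)) = Add(196, -246) = -50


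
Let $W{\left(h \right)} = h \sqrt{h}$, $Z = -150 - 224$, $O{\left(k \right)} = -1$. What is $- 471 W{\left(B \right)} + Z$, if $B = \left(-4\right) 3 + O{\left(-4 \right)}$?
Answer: $-374 + 6123 i \sqrt{13} \approx -374.0 + 22077.0 i$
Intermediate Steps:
$B = -13$ ($B = \left(-4\right) 3 - 1 = -12 - 1 = -13$)
$Z = -374$ ($Z = -150 - 224 = -374$)
$W{\left(h \right)} = h^{\frac{3}{2}}$
$- 471 W{\left(B \right)} + Z = - 471 \left(-13\right)^{\frac{3}{2}} - 374 = - 471 \left(- 13 i \sqrt{13}\right) - 374 = 6123 i \sqrt{13} - 374 = -374 + 6123 i \sqrt{13}$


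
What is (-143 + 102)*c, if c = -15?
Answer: 615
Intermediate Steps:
(-143 + 102)*c = (-143 + 102)*(-15) = -41*(-15) = 615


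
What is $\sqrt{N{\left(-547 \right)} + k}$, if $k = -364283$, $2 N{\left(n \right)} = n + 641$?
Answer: $2 i \sqrt{91059} \approx 603.52 i$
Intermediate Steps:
$N{\left(n \right)} = \frac{641}{2} + \frac{n}{2}$ ($N{\left(n \right)} = \frac{n + 641}{2} = \frac{641 + n}{2} = \frac{641}{2} + \frac{n}{2}$)
$\sqrt{N{\left(-547 \right)} + k} = \sqrt{\left(\frac{641}{2} + \frac{1}{2} \left(-547\right)\right) - 364283} = \sqrt{\left(\frac{641}{2} - \frac{547}{2}\right) - 364283} = \sqrt{47 - 364283} = \sqrt{-364236} = 2 i \sqrt{91059}$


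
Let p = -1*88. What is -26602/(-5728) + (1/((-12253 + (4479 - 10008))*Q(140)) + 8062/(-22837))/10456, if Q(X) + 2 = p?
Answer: 317679284089615793/68403885726169440 ≈ 4.6442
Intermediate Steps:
p = -88
Q(X) = -90 (Q(X) = -2 - 88 = -90)
-26602/(-5728) + (1/((-12253 + (4479 - 10008))*Q(140)) + 8062/(-22837))/10456 = -26602/(-5728) + (1/((-12253 + (4479 - 10008))*(-90)) + 8062/(-22837))/10456 = -26602*(-1/5728) + (-1/90/(-12253 - 5529) + 8062*(-1/22837))*(1/10456) = 13301/2864 + (-1/90/(-17782) - 8062/22837)*(1/10456) = 13301/2864 + (-1/17782*(-1/90) - 8062/22837)*(1/10456) = 13301/2864 + (1/1600380 - 8062/22837)*(1/10456) = 13301/2864 - 12902240723/36547878060*1/10456 = 13301/2864 - 12902240723/382144612995360 = 317679284089615793/68403885726169440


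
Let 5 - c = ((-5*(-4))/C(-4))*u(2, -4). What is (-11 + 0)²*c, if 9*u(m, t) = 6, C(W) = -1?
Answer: 6655/3 ≈ 2218.3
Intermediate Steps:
u(m, t) = ⅔ (u(m, t) = (⅑)*6 = ⅔)
c = 55/3 (c = 5 - -5*(-4)/(-1)*2/3 = 5 - 20*(-1)*2/3 = 5 - (-20)*2/3 = 5 - 1*(-40/3) = 5 + 40/3 = 55/3 ≈ 18.333)
(-11 + 0)²*c = (-11 + 0)²*(55/3) = (-11)²*(55/3) = 121*(55/3) = 6655/3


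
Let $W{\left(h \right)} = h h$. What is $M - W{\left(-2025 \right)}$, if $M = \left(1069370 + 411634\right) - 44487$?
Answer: $-2664108$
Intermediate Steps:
$M = 1436517$ ($M = 1481004 - 44487 = 1436517$)
$W{\left(h \right)} = h^{2}$
$M - W{\left(-2025 \right)} = 1436517 - \left(-2025\right)^{2} = 1436517 - 4100625 = -2664108$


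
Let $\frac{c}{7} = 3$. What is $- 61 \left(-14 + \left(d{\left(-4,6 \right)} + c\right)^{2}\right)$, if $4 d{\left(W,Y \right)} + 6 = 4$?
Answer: $- \frac{99125}{4} \approx -24781.0$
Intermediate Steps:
$c = 21$ ($c = 7 \cdot 3 = 21$)
$d{\left(W,Y \right)} = - \frac{1}{2}$ ($d{\left(W,Y \right)} = - \frac{3}{2} + \frac{1}{4} \cdot 4 = - \frac{3}{2} + 1 = - \frac{1}{2}$)
$- 61 \left(-14 + \left(d{\left(-4,6 \right)} + c\right)^{2}\right) = - 61 \left(-14 + \left(- \frac{1}{2} + 21\right)^{2}\right) = - 61 \left(-14 + \left(\frac{41}{2}\right)^{2}\right) = - 61 \left(-14 + \frac{1681}{4}\right) = \left(-61\right) \frac{1625}{4} = - \frac{99125}{4}$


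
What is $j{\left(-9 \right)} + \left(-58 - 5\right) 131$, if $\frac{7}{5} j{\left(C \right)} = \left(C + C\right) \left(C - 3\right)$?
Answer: $- \frac{56691}{7} \approx -8098.7$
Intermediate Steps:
$j{\left(C \right)} = \frac{10 C \left(-3 + C\right)}{7}$ ($j{\left(C \right)} = \frac{5 \left(C + C\right) \left(C - 3\right)}{7} = \frac{5 \cdot 2 C \left(-3 + C\right)}{7} = \frac{10 C \left(-3 + C\right)}{7}$)
$j{\left(-9 \right)} + \left(-58 - 5\right) 131 = \frac{10}{7} \left(-9\right) \left(-3 - 9\right) + \left(-58 - 5\right) 131 = \frac{10}{7} \left(-9\right) \left(-12\right) + \left(-58 - 5\right) 131 = \frac{1080}{7} - 8253 = - \frac{56691}{7}$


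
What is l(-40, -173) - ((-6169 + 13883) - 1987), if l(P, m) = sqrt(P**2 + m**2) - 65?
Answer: -5792 + sqrt(31529) ≈ -5614.4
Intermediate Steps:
l(P, m) = -65 + sqrt(P**2 + m**2)
l(-40, -173) - ((-6169 + 13883) - 1987) = (-65 + sqrt((-40)**2 + (-173)**2)) - ((-6169 + 13883) - 1987) = (-65 + sqrt(1600 + 29929)) - (7714 - 1987) = (-65 + sqrt(31529)) - 1*5727 = (-65 + sqrt(31529)) - 5727 = -5792 + sqrt(31529)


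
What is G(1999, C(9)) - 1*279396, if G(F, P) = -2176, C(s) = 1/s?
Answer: -281572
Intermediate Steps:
G(1999, C(9)) - 1*279396 = -2176 - 1*279396 = -2176 - 279396 = -281572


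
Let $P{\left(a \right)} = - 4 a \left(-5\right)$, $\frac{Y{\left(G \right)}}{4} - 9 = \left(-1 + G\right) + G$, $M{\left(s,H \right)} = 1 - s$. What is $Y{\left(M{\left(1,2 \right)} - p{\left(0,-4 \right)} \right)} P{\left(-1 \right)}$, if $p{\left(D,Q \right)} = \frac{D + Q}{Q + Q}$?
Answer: $-560$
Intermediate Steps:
$p{\left(D,Q \right)} = \frac{D + Q}{2 Q}$
$Y{\left(G \right)} = 32 + 8 G$ ($Y{\left(G \right)} = 36 + 4 \left(\left(-1 + G\right) + G\right) = 36 + 4 \left(-1 + 2 G\right) = 36 + \left(-4 + 8 G\right) = 32 + 8 G$)
$P{\left(a \right)} = 20 a$
$Y{\left(M{\left(1,2 \right)} - p{\left(0,-4 \right)} \right)} P{\left(-1 \right)} = \left(32 + 8 \left(\left(1 - 1\right) - \frac{0 - 4}{2 \left(-4\right)}\right)\right) 20 \left(-1\right) = \left(32 + 8 \left(\left(1 - 1\right) - \frac{1}{2} \left(- \frac{1}{4}\right) \left(-4\right)\right)\right) \left(-20\right) = \left(32 + 8 \left(0 - \frac{1}{2}\right)\right) \left(-20\right) = \left(32 + 8 \left(- \frac{1}{2}\right)\right) \left(-20\right) = \left(32 - 4\right) \left(-20\right) = 28 \left(-20\right) = -560$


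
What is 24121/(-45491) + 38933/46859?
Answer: 640815164/2131662769 ≈ 0.30062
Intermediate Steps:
24121/(-45491) + 38933/46859 = 24121*(-1/45491) + 38933*(1/46859) = -24121/45491 + 38933/46859 = 640815164/2131662769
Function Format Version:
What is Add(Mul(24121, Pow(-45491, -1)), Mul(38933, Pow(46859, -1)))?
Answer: Rational(640815164, 2131662769) ≈ 0.30062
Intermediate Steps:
Add(Mul(24121, Pow(-45491, -1)), Mul(38933, Pow(46859, -1))) = Add(Mul(24121, Rational(-1, 45491)), Mul(38933, Rational(1, 46859))) = Add(Rational(-24121, 45491), Rational(38933, 46859)) = Rational(640815164, 2131662769)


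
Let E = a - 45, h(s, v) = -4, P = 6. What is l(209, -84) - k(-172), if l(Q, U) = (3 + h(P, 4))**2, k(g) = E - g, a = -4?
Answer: -122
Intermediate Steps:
E = -49 (E = -4 - 45 = -49)
k(g) = -49 - g
l(Q, U) = 1 (l(Q, U) = (3 - 4)**2 = (-1)**2 = 1)
l(209, -84) - k(-172) = 1 - (-49 - 1*(-172)) = 1 - (-49 + 172) = 1 - 1*123 = 1 - 123 = -122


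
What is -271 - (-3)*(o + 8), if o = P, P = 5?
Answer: -232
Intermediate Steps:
o = 5
-271 - (-3)*(o + 8) = -271 - (-3)*(5 + 8) = -271 - (-3)*13 = -271 - 1*(-39) = -271 + 39 = -232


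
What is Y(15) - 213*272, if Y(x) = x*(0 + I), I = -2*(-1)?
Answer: -57906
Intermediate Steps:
I = 2
Y(x) = 2*x (Y(x) = x*(0 + 2) = x*2 = 2*x)
Y(15) - 213*272 = 2*15 - 213*272 = 30 - 57936 = -57906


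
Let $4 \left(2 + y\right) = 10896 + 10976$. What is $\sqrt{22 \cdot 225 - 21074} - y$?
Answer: $-5466 + 2 i \sqrt{4031} \approx -5466.0 + 126.98 i$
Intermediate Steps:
$y = 5466$ ($y = -2 + \frac{10896 + 10976}{4} = -2 + \frac{1}{4} \cdot 21872 = -2 + 5468 = 5466$)
$\sqrt{22 \cdot 225 - 21074} - y = \sqrt{22 \cdot 225 - 21074} - 5466 = \sqrt{4950 - 21074} - 5466 = \sqrt{-16124} - 5466 = 2 i \sqrt{4031} - 5466 = -5466 + 2 i \sqrt{4031}$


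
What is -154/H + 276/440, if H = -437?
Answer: 47093/48070 ≈ 0.97968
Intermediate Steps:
-154/H + 276/440 = -154/(-437) + 276/440 = -154*(-1/437) + 276*(1/440) = 154/437 + 69/110 = 47093/48070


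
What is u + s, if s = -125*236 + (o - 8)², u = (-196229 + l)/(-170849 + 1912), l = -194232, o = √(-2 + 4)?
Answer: -4972101197/168937 - 16*√2 ≈ -29454.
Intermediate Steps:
o = √2 ≈ 1.4142
u = 390461/168937 (u = (-196229 - 194232)/(-170849 + 1912) = -390461/(-168937) = -390461*(-1/168937) = 390461/168937 ≈ 2.3113)
s = -29500 + (-8 + √2)² (s = -125*236 + (√2 - 8)² = -29500 + (-8 + √2)² ≈ -29457.)
u + s = 390461/168937 + (-29500 + (8 - √2)²) = -4983251039/168937 + (8 - √2)²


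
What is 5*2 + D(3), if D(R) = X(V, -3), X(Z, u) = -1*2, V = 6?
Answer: 8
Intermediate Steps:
X(Z, u) = -2
D(R) = -2
5*2 + D(3) = 5*2 - 2 = 10 - 2 = 8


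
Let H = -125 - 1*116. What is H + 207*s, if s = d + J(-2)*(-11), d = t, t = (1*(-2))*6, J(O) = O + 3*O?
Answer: 15491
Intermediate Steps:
J(O) = 4*O
t = -12 (t = -2*6 = -12)
d = -12
s = 76 (s = -12 + (4*(-2))*(-11) = -12 - 8*(-11) = -12 + 88 = 76)
H = -241 (H = -125 - 116 = -241)
H + 207*s = -241 + 207*76 = -241 + 15732 = 15491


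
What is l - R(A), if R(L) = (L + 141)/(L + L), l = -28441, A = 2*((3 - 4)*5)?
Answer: -568689/20 ≈ -28434.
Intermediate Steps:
A = -10 (A = 2*(-1*5) = 2*(-5) = -10)
R(L) = (141 + L)/(2*L) (R(L) = (141 + L)/((2*L)) = (141 + L)*(1/(2*L)) = (141 + L)/(2*L))
l - R(A) = -28441 - (141 - 10)/(2*(-10)) = -28441 - (-1)*131/(2*10) = -28441 - 1*(-131/20) = -28441 + 131/20 = -568689/20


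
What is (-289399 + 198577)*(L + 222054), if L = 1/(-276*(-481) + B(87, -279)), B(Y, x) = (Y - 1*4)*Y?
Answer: -940990174825966/46659 ≈ -2.0167e+10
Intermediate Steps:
B(Y, x) = Y*(-4 + Y) (B(Y, x) = (Y - 4)*Y = (-4 + Y)*Y = Y*(-4 + Y))
L = 1/139977 (L = 1/(-276*(-481) + 87*(-4 + 87)) = 1/(132756 + 87*83) = 1/(132756 + 7221) = 1/139977 ≈ 7.1440e-6)
(-289399 + 198577)*(L + 222054) = (-289399 + 198577)*(1/139977 + 222054) = -90822*31082452759/139977 = -940990174825966/46659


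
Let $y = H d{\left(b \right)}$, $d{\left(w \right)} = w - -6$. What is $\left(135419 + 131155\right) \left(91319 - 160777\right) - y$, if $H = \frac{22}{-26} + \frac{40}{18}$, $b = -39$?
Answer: $- \frac{722112177017}{39} \approx -1.8516 \cdot 10^{10}$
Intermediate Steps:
$H = \frac{161}{117}$ ($H = 22 \left(- \frac{1}{26}\right) + 40 \cdot \frac{1}{18} = - \frac{11}{13} + \frac{20}{9} = \frac{161}{117} \approx 1.3761$)
$d{\left(w \right)} = 6 + w$ ($d{\left(w \right)} = w + 6 = 6 + w$)
$y = - \frac{1771}{39}$ ($y = \frac{161 \left(6 - 39\right)}{117} = \frac{161}{117} \left(-33\right) = - \frac{1771}{39} \approx -45.41$)
$\left(135419 + 131155\right) \left(91319 - 160777\right) - y = \left(135419 + 131155\right) \left(91319 - 160777\right) - - \frac{1771}{39} = 266574 \left(-69458\right) + \frac{1771}{39} = -18515696892 + \frac{1771}{39} = - \frac{722112177017}{39}$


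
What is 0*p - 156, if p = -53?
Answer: -156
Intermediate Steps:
0*p - 156 = 0*(-53) - 156 = 0 - 156 = -156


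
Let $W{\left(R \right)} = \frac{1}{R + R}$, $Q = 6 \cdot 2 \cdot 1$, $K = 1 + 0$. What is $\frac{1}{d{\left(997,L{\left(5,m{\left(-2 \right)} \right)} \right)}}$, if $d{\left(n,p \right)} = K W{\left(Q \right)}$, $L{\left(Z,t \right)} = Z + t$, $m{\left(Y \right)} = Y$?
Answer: $24$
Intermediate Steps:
$K = 1$
$Q = 12$ ($Q = 12 \cdot 1 = 12$)
$W{\left(R \right)} = \frac{1}{2 R}$
$d{\left(n,p \right)} = \frac{1}{24}$ ($d{\left(n,p \right)} = 1 \frac{1}{2 \cdot 12} = 1 \cdot \frac{1}{2} \cdot \frac{1}{12} = 1 \cdot \frac{1}{24} = \frac{1}{24}$)
$\frac{1}{d{\left(997,L{\left(5,m{\left(-2 \right)} \right)} \right)}} = \frac{1}{\frac{1}{24}} = 24$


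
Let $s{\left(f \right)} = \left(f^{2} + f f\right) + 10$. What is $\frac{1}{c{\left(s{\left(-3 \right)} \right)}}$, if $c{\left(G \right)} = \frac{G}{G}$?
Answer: $1$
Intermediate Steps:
$s{\left(f \right)} = 10 + 2 f^{2}$ ($s{\left(f \right)} = \left(f^{2} + f^{2}\right) + 10 = 2 f^{2} + 10 = 10 + 2 f^{2}$)
$c{\left(G \right)} = 1$
$\frac{1}{c{\left(s{\left(-3 \right)} \right)}} = 1^{-1} = 1$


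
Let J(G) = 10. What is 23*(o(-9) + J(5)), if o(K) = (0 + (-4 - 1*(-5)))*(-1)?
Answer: 207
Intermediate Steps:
o(K) = -1 (o(K) = (0 + (-4 + 5))*(-1) = (0 + 1)*(-1) = 1*(-1) = -1)
23*(o(-9) + J(5)) = 23*(-1 + 10) = 23*9 = 207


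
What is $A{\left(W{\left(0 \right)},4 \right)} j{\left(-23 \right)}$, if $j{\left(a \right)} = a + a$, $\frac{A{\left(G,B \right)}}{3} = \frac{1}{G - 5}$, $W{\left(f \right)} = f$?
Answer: $\frac{138}{5} \approx 27.6$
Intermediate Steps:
$A{\left(G,B \right)} = \frac{3}{-5 + G}$ ($A{\left(G,B \right)} = \frac{3}{G - 5} = \frac{3}{-5 + G}$)
$j{\left(a \right)} = 2 a$
$A{\left(W{\left(0 \right)},4 \right)} j{\left(-23 \right)} = \frac{3}{-5 + 0} \cdot 2 \left(-23\right) = \frac{3}{-5} \left(-46\right) = 3 \left(- \frac{1}{5}\right) \left(-46\right) = \left(- \frac{3}{5}\right) \left(-46\right) = \frac{138}{5}$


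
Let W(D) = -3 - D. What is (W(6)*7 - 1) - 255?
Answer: -319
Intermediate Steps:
(W(6)*7 - 1) - 255 = ((-3 - 1*6)*7 - 1) - 255 = ((-3 - 6)*7 - 1) - 255 = (-9*7 - 1) - 255 = (-63 - 1) - 255 = -64 - 255 = -319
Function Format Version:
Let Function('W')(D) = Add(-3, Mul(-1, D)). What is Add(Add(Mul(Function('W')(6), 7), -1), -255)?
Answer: -319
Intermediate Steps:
Add(Add(Mul(Function('W')(6), 7), -1), -255) = Add(Add(Mul(Add(-3, Mul(-1, 6)), 7), -1), -255) = Add(Add(Mul(Add(-3, -6), 7), -1), -255) = Add(Add(Mul(-9, 7), -1), -255) = Add(Add(-63, -1), -255) = Add(-64, -255) = -319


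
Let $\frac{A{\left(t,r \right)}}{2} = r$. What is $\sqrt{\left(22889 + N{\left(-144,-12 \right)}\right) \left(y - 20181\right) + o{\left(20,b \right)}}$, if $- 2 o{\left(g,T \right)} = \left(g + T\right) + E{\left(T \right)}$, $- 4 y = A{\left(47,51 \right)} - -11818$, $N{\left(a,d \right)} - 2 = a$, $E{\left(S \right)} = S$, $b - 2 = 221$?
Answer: $10 i \sqrt{5268435} \approx 22953.0 i$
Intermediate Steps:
$b = 223$ ($b = 2 + 221 = 223$)
$A{\left(t,r \right)} = 2 r$
$N{\left(a,d \right)} = 2 + a$
$y = -2980$ ($y = - \frac{2 \cdot 51 - -11818}{4} = - \frac{102 + 11818}{4} = \left(- \frac{1}{4}\right) 11920 = -2980$)
$o{\left(g,T \right)} = - T - \frac{g}{2}$ ($o{\left(g,T \right)} = - \frac{\left(g + T\right) + T}{2} = - \frac{\left(T + g\right) + T}{2} = - \frac{g + 2 T}{2} = - T - \frac{g}{2}$)
$\sqrt{\left(22889 + N{\left(-144,-12 \right)}\right) \left(y - 20181\right) + o{\left(20,b \right)}} = \sqrt{\left(22889 + \left(2 - 144\right)\right) \left(-2980 - 20181\right) - 233} = \sqrt{\left(22889 - 142\right) \left(-23161\right) - 233} = \sqrt{22747 \left(-23161\right) - 233} = \sqrt{-526843267 - 233} = \sqrt{-526843500} = 10 i \sqrt{5268435}$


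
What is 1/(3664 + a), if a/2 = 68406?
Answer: 1/140476 ≈ 7.1187e-6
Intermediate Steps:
a = 136812 (a = 2*68406 = 136812)
1/(3664 + a) = 1/(3664 + 136812) = 1/140476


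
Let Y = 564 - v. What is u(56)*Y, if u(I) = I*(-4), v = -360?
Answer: -206976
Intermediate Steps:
u(I) = -4*I
Y = 924 (Y = 564 - 1*(-360) = 564 + 360 = 924)
u(56)*Y = -4*56*924 = -224*924 = -206976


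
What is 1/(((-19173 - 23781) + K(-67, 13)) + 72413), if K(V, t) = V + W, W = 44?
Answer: 1/29436 ≈ 3.3972e-5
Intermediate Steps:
K(V, t) = 44 + V (K(V, t) = V + 44 = 44 + V)
1/(((-19173 - 23781) + K(-67, 13)) + 72413) = 1/(((-19173 - 23781) + (44 - 67)) + 72413) = 1/((-42954 - 23) + 72413) = 1/(-42977 + 72413) = 1/29436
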